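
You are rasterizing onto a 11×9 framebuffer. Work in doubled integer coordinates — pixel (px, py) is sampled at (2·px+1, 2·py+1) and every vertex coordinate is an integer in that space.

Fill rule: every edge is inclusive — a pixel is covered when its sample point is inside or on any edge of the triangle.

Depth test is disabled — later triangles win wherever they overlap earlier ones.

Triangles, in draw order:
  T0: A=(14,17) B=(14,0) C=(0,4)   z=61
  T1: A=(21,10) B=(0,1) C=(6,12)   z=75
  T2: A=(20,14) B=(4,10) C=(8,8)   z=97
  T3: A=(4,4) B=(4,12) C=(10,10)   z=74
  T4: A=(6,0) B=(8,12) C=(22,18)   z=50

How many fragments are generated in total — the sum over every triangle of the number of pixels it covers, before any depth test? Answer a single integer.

T0:
  2·area = 238  (B↔C swapped to make it positive)
  edge (14, 17)→(0, 4): d=(-14,-13) inclusive
  edge (0, 4)→(14, 0): d=(14,-4) inclusive
  edge (14, 0)→(14, 17): d=(0,17) inclusive
    (5,0)@(11, 1): e=[185,2,51] → #
    (6,0)@(13, 1): e=[211,10,17] → #
    (7,0)@(15, 1): e=[237,18,-17] → ·
    (2,1)@(5, 3): e=[79,6,153] → #
    (3,1)@(7, 3): e=[105,14,119] → #
    (4,1)@(9, 3): e=[131,22,85] → #
    (7,1)@(15, 3): e=[209,46,-17] → ·
    (1,2)@(3, 5): e=[25,26,187] → #
    (7,2)@(15, 5): e=[181,74,-17] → ·
    (1,3)@(3, 7): e=[-3,54,187] → ·
    (2,3)@(5, 7): e=[23,62,153] → #
    (7,3)@(15, 7): e=[153,102,-17] → ·
  covered (28 px):
    · · · · · # # · · · ·
    · · # # # # # · · · ·
    · # # # # # # · · · ·
    · · # # # # # · · · ·
    · · · # # # # · · · ·
    · · · · # # # · · · ·
    · · · · · # # · · · ·
    · · · · · · # · · · ·
    · · · · · · · · · · ·
T1:
  2·area = 177  (B↔C swapped to make it positive)
  edge (21, 10)→(6, 12): d=(-15,2) inclusive
  edge (6, 12)→(0, 1): d=(-6,-11) inclusive
  edge (0, 1)→(21, 10): d=(21,9) inclusive
    (1,1)@(3, 3): e=[141,21,15] → #
    (2,1)@(5, 3): e=[137,43,-3] → ·
    (1,2)@(3, 5): e=[111,9,57] → #
    (2,2)@(5, 5): e=[107,31,39] → #
    (3,2)@(7, 5): e=[103,53,21] → #
    (4,2)@(9, 5): e=[99,75,3] → #
    (5,2)@(11, 5): e=[95,97,-15] → ·
    (1,3)@(3, 7): e=[81,-3,99] → ·
    (2,3)@(5, 7): e=[77,19,81] → #
    (5,3)@(11, 7): e=[65,85,27] → #
    (6,3)@(13, 7): e=[61,107,9] → #
    (7,3)@(15, 7): e=[57,129,-9] → ·
  covered (21 px):
    · · · · · · · · · · ·
    · # · · · · · · · · ·
    · # # # # · · · · · ·
    · · # # # # # · · · ·
    · · # # # # # # # · ·
    · · · # # # # · · · ·
    · · · · · · · · · · ·
    · · · · · · · · · · ·
    · · · · · · · · · · ·
T2:
  2·area = 48
  edge (20, 14)→(4, 10): d=(-16,-4) inclusive
  edge (4, 10)→(8, 8): d=(4,-2) inclusive
  edge (8, 8)→(20, 14): d=(12,6) inclusive
    (3,4)@(7, 9): e=[28,2,18] → #
    (4,4)@(9, 9): e=[36,6,6] → #
    (5,4)@(11, 9): e=[44,10,-6] → ·
    (3,5)@(7, 11): e=[-4,10,42] → ·
    (4,5)@(9, 11): e=[4,14,30] → #
    (5,5)@(11, 11): e=[12,18,18] → #
    (6,5)@(13, 11): e=[20,22,6] → #
    (7,5)@(15, 11): e=[28,26,-6] → ·
    (4,6)@(9, 13): e=[-28,22,54] → ·
    (5,6)@(11, 13): e=[-20,26,42] → ·
    (6,6)@(13, 13): e=[-12,30,30] → ·
    (8,6)@(17, 13): e=[4,38,6] → #
  covered (6 px):
    · · · · · · · · · · ·
    · · · · · · · · · · ·
    · · · · · · · · · · ·
    · · · · · · · · · · ·
    · · · # # · · · · · ·
    · · · · # # # · · · ·
    · · · · · · · · # · ·
    · · · · · · · · · · ·
    · · · · · · · · · · ·
T3:
  2·area = 48  (B↔C swapped to make it positive)
  edge (4, 4)→(10, 10): d=(6,6) inclusive
  edge (10, 10)→(4, 12): d=(-6,2) inclusive
  edge (4, 12)→(4, 4): d=(0,-8) inclusive
    (0,0)@(1, 1): e=[0,72,-24] → ·  [on edge]
    (1,1)@(3, 3): e=[0,56,-8] → ·  [on edge]
    (2,2)@(5, 5): e=[0,40,8] → #  [on edge]
    (3,2)@(7, 5): e=[-12,36,24] → ·
    (2,3)@(5, 7): e=[12,28,8] → #
    (3,3)@(7, 7): e=[0,24,24] → #  [on edge]
    (4,3)@(9, 7): e=[-12,20,40] → ·
    (9,3)@(19, 7): e=[-72,0,120] → ·  [on edge]
    (2,4)@(5, 9): e=[24,16,8] → #
    (4,4)@(9, 9): e=[0,8,40] → #  [on edge]
    (5,4)@(11, 9): e=[-12,4,56] → ·
    (6,4)@(13, 9): e=[-24,0,72] → ·  [on edge]
    (3,5)@(7, 11): e=[24,0,24] → #  [on edge]
    (5,5)@(11, 11): e=[0,-8,56] → ·  [on edge]
    (0,6)@(1, 13): e=[72,0,-24] → ·  [on edge]
    (6,6)@(13, 13): e=[0,-24,72] → ·  [on edge]
    (7,7)@(15, 15): e=[0,-40,88] → ·  [on edge]
    (8,8)@(17, 17): e=[0,-56,104] → ·  [on edge]
  covered (8 px):
    · · · · · · · · · · ·
    · · · · · · · · · · ·
    · · # · · · · · · · ·
    · · # # · · · · · · ·
    · · # # # · · · · · ·
    · · # # · · · · · · ·
    · · · · · · · · · · ·
    · · · · · · · · · · ·
    · · · · · · · · · · ·
T4:
  2·area = 156  (B↔C swapped to make it positive)
  edge (6, 0)→(22, 18): d=(16,18) inclusive
  edge (22, 18)→(8, 12): d=(-14,-6) inclusive
  edge (8, 12)→(6, 0): d=(-2,-12) inclusive
    (3,1)@(7, 3): e=[30,120,6] → #
    (4,1)@(9, 3): e=[-6,132,30] → ·
    (3,2)@(7, 5): e=[62,92,2] → #
    (4,2)@(9, 5): e=[26,104,26] → #
    (5,2)@(11, 5): e=[-10,116,50] → ·
    (3,3)@(7, 7): e=[94,64,-2] → ·
    (4,3)@(9, 7): e=[58,76,22] → #
    (5,3)@(11, 7): e=[22,88,46] → #
    (6,3)@(13, 7): e=[-14,100,70] → ·
    (0,4)@(1, 9): e=[234,0,-78] → ·  [on edge]
    (4,4)@(9, 9): e=[90,48,18] → #
    (6,4)@(13, 9): e=[18,72,66] → #
    (7,7)@(15, 15): e=[78,0,78] → #  [on edge]
  covered (20 px):
    · · · · · · · · · · ·
    · · · # · · · · · · ·
    · · · # # · · · · · ·
    · · · · # # · · · · ·
    · · · · # # # · · · ·
    · · · · # # # # · · ·
    · · · · · # # # # · ·
    · · · · · · · # # # ·
    · · · · · · · · · · #

Result: 83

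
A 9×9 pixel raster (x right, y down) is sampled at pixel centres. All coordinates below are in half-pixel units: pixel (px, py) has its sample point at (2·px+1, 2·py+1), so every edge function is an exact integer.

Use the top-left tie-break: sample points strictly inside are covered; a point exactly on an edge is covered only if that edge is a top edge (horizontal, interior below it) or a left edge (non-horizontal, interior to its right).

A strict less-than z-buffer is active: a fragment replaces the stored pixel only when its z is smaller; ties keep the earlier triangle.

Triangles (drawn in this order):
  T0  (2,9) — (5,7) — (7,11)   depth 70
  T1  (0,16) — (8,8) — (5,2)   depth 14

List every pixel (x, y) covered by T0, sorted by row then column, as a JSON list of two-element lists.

T0:
  2·area = 16
  edge (2, 9)→(5, 7): d=(3,-2) top-left  bias=+0
  edge (5, 7)→(7, 11): d=(2,4) right/bottom  bias=-1
  edge (7, 11)→(2, 9): d=(-5,-2) top-left  bias=+0
    (1,1)@(3, 3): e=[-16,0,32] → .  [on edge]
    (5,1)@(11, 3): e=[0,-32,48] → .  [on edge]
    (2,3)@(5, 7): e=[0,0,16] → .  [on edge]
    (1,4)@(3, 9): e=[2,12,2] → X
    (2,4)@(5, 9): e=[6,4,6] → X
    (3,4)@(7, 9): e=[10,-4,10] → .
    (1,5)@(3, 11): e=[8,16,-8] → .
    (2,5)@(5, 11): e=[12,8,-4] → .
    (3,5)@(7, 11): e=[16,0,0] → .  [on edge]
    (4,7)@(9, 15): e=[32,0,-16] → .  [on edge]
    (8,7)@(17, 15): e=[48,-32,0] → .  [on edge]
  covered (2 px):
    . . . . . . . . .
    . . . . . . . . .
    . . . . . . . . .
    . . . . . . . . .
    . X X . . . . . .
    . . . . . . . . .
    . . . . . . . . .
    . . . . . . . . .
    . . . . . . . . .
T1:
  2·area = 72  (B↔C swapped to make it positive)
  edge (0, 16)→(5, 2): d=(5,-14) top-left  bias=+0
  edge (5, 2)→(8, 8): d=(3,6) right/bottom  bias=-1
  edge (8, 8)→(0, 16): d=(-8,8) right/bottom  bias=-1
    (7,0)@(15, 1): e=[135,-63,0] → .  [on edge]
    (2,1)@(5, 3): e=[5,3,64] → X
    (3,1)@(7, 3): e=[33,-9,48] → .
    (6,1)@(13, 3): e=[117,-45,0] → .  [on edge]
    (2,2)@(5, 5): e=[15,9,48] → X
    (3,2)@(7, 5): e=[43,-3,32] → .
    (5,2)@(11, 5): e=[99,-27,0] → .  [on edge]
    (2,3)@(5, 7): e=[25,15,32] → X
    (3,3)@(7, 7): e=[53,3,16] → X
    (4,3)@(9, 7): e=[81,-9,0] → .  [on edge]
    (1,4)@(3, 9): e=[7,33,32] → X
    (3,4)@(7, 9): e=[63,9,0] → .  [on edge]
    (2,5)@(5, 11): e=[45,27,0] → .  [on edge]
    (1,6)@(3, 13): e=[27,45,0] → .  [on edge]
    (0,7)@(1, 15): e=[9,63,0] → .  [on edge]
  covered (7 px):
    . . . . . . . . .
    . . X . . . . . .
    . . X . . . . . .
    . . X X . . . . .
    . X X . . . . . .
    . X . . . . . . .
    . . . . . . . . .
    . . . . . . . . .
    . . . . . . . . .

Answer: [[1,4],[2,4]]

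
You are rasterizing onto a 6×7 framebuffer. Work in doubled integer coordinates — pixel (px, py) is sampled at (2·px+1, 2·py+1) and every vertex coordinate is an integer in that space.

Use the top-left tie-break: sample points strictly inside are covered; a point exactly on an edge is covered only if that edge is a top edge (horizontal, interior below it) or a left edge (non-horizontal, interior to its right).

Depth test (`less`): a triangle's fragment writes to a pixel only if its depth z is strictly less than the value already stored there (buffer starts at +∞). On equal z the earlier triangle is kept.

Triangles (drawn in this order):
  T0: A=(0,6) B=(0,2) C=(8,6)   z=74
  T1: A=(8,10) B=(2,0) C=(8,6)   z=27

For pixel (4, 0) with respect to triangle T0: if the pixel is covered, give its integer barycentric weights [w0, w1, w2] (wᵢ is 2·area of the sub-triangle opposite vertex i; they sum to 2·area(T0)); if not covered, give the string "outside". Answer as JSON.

T0:
  2·area = 32
  edge (0, 6)→(0, 2): d=(0,-4) top-left  bias=+0
  edge (0, 2)→(8, 6): d=(8,4) right/bottom  bias=-1
  edge (8, 6)→(0, 6): d=(-8,0) right/bottom  bias=-1
    (0,1)@(1, 3): e=[4,4,24] → █
    (1,1)@(3, 3): e=[12,-4,24] → ·
    (0,2)@(1, 5): e=[4,20,8] → █
    (1,2)@(3, 5): e=[12,12,8] → █
    (2,2)@(5, 5): e=[20,4,8] → █
    (3,2)@(7, 5): e=[28,-4,8] → ·
    (0,3)@(1, 7): e=[4,36,-8] → ·
    (1,3)@(3, 7): e=[12,28,-8] → ·
    (2,3)@(5, 7): e=[20,20,-8] → ·
  covered (4 px):
    · · · · · ·
    █ · · · · ·
    █ █ █ · · ·
    · · · · · ·
    · · · · · ·
    · · · · · ·
    · · · · · ·
T1:
  2·area = 24
  edge (8, 10)→(2, 0): d=(-6,-10) top-left  bias=+0
  edge (2, 0)→(8, 6): d=(6,6) right/bottom  bias=-1
  edge (8, 6)→(8, 10): d=(0,4) right/bottom  bias=-1
    (1,0)@(3, 1): e=[4,0,20] → ·  [on edge]
    (2,1)@(5, 3): e=[12,0,12] → ·  [on edge]
    (2,2)@(5, 5): e=[0,12,12] → █  [on edge]
    (3,2)@(7, 5): e=[20,0,4] → ·  [on edge]
    (2,3)@(5, 7): e=[-12,24,12] → ·
    (3,3)@(7, 7): e=[8,12,4] → █
    (4,3)@(9, 7): e=[28,0,-4] → ·  [on edge]
    (3,4)@(7, 9): e=[-4,24,4] → ·
    (5,4)@(11, 9): e=[36,0,-12] → ·  [on edge]
  covered (2 px):
    · · · · · ·
    · · · · · ·
    · · █ · · ·
    · · · █ · ·
    · · · · · ·
    · · · · · ·
    · · · · · ·

Final: "outside"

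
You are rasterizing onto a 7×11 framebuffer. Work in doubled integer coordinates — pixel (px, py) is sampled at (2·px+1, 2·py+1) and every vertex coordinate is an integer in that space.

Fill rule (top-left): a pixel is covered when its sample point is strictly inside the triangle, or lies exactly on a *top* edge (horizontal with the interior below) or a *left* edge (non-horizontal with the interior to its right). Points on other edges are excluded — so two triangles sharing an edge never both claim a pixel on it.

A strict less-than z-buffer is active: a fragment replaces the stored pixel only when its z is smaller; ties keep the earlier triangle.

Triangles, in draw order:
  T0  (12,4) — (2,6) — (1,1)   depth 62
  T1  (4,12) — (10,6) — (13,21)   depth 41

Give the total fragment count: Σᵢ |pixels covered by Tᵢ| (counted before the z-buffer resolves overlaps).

T0:
  2·area = 52
  edge (12, 4)→(2, 6): d=(-10,2) right/bottom  bias=-1
  edge (2, 6)→(1, 1): d=(-1,-5) top-left  bias=+0
  edge (1, 1)→(12, 4): d=(11,3) right/bottom  bias=-1
    (0,0)@(1, 1): e=[52,0,0] → ·  [on edge]
    (1,1)@(3, 3): e=[28,8,16] → #
    (2,1)@(5, 3): e=[24,18,10] → #
    (3,1)@(7, 3): e=[20,28,4] → #
    (4,1)@(9, 3): e=[16,38,-2] → ·
    (1,2)@(3, 5): e=[8,6,38] → #
    (3,2)@(7, 5): e=[0,26,26] → ·  [on edge]
    (1,3)@(3, 7): e=[-12,4,60] → ·
    (2,3)@(5, 7): e=[-16,14,54] → ·
    (1,5)@(3, 11): e=[-52,0,104] → ·  [on edge]
    (2,10)@(5, 21): e=[-156,0,208] → ·  [on edge]
  covered (5 px):
    · · · · · · ·
    · # # # · · ·
    · # # · · · ·
    · · · · · · ·
    · · · · · · ·
    · · · · · · ·
    · · · · · · ·
    · · · · · · ·
    · · · · · · ·
    · · · · · · ·
    · · · · · · ·
T1:
  2·area = 108
  edge (4, 12)→(10, 6): d=(6,-6) top-left  bias=+0
  edge (10, 6)→(13, 21): d=(3,15) right/bottom  bias=-1
  edge (13, 21)→(4, 12): d=(-9,-9) top-left  bias=+0
    (4,0)@(9, 1): e=[-36,0,144] → ·  [on edge]
    (6,1)@(13, 3): e=[0,-54,162] → ·  [on edge]
    (5,2)@(11, 5): e=[0,-18,126] → ·  [on edge]
    (4,3)@(9, 7): e=[0,18,90] → #  [on edge]
    (5,3)@(11, 7): e=[12,-12,108] → ·
    (0,4)@(1, 9): e=[-36,144,0] → ·  [on edge]
    (3,4)@(7, 9): e=[0,54,54] → #  [on edge]
    (5,4)@(11, 9): e=[24,-6,90] → ·
    (1,5)@(3, 11): e=[-12,120,0] → ·  [on edge]
    (2,5)@(5, 11): e=[0,90,18] → #  [on edge]
    (5,5)@(11, 11): e=[36,0,72] → ·  [on edge]
    (1,6)@(3, 13): e=[0,126,-18] → ·  [on edge]
    (2,6)@(5, 13): e=[12,96,0] → #  [on edge]
    (0,7)@(1, 15): e=[0,162,-54] → ·  [on edge]
    (3,7)@(7, 15): e=[36,72,0] → #  [on edge]
    (4,8)@(9, 17): e=[60,48,0] → #  [on edge]
    (5,9)@(11, 19): e=[84,24,0] → #  [on edge]
    (6,10)@(13, 21): e=[108,0,0] → ·  [on edge]
  covered (16 px):
    · · · · · · ·
    · · · · · · ·
    · · · · · · ·
    · · · · # · ·
    · · · # # · ·
    · · # # # · ·
    · · # # # # ·
    · · · # # # ·
    · · · · # # ·
    · · · · · # ·
    · · · · · · ·

Answer: 21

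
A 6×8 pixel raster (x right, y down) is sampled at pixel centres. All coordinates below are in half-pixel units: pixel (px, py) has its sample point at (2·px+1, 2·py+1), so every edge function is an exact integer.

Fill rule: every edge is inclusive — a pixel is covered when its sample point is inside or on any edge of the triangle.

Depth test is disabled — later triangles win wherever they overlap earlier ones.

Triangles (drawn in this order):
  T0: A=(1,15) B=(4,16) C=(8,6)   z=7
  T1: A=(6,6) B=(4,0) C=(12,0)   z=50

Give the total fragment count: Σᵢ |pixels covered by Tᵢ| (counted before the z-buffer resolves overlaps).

T0:
  2·area = 34  (B↔C swapped to make it positive)
  edge (1, 15)→(8, 6): d=(7,-9) inclusive
  edge (8, 6)→(4, 16): d=(-4,10) inclusive
  edge (4, 16)→(1, 15): d=(-3,-1) inclusive
    (2,5)@(5, 11): e=[8,10,16] → X
    (3,5)@(7, 11): e=[26,-10,18] → .
    (1,6)@(3, 13): e=[4,22,8] → X
    (3,6)@(7, 13): e=[40,-18,12] → .
    (0,7)@(1, 15): e=[0,34,0] → X  [on edge]
    (2,7)@(5, 15): e=[36,-6,4] → .
  covered (5 px):
    . . . . . .
    . . . . . .
    . . . . . .
    . . . . . .
    . . . . . .
    . . X . . .
    . X X . . .
    X X . . . .
T1:
  2·area = 48
  edge (6, 6)→(4, 0): d=(-2,-6) inclusive
  edge (4, 0)→(12, 0): d=(8,0) inclusive
  edge (12, 0)→(6, 6): d=(-6,6) inclusive
    (2,0)@(5, 1): e=[4,8,36] → X
    (3,0)@(7, 1): e=[16,8,24] → X
    (4,0)@(9, 1): e=[28,8,12] → X
    (5,0)@(11, 1): e=[40,8,0] → X  [on edge]
    (2,1)@(5, 3): e=[0,24,24] → X  [on edge]
    (4,1)@(9, 3): e=[24,24,0] → X  [on edge]
    (5,1)@(11, 3): e=[36,24,-12] → .
    (2,2)@(5, 5): e=[-4,40,12] → .
    (3,2)@(7, 5): e=[8,40,0] → X  [on edge]
    (4,2)@(9, 5): e=[20,40,-12] → .
    (2,3)@(5, 7): e=[-8,56,0] → .  [on edge]
    (3,3)@(7, 7): e=[4,56,-12] → .
    (1,4)@(3, 9): e=[-24,72,0] → .  [on edge]
    (3,4)@(7, 9): e=[0,72,-24] → .  [on edge]
    (0,5)@(1, 11): e=[-40,88,0] → .  [on edge]
    (4,7)@(9, 15): e=[0,120,-72] → .  [on edge]
  covered (8 px):
    . . X X X X
    . . X X X .
    . . . X . .
    . . . . . .
    . . . . . .
    . . . . . .
    . . . . . .
    . . . . . .

Final: 13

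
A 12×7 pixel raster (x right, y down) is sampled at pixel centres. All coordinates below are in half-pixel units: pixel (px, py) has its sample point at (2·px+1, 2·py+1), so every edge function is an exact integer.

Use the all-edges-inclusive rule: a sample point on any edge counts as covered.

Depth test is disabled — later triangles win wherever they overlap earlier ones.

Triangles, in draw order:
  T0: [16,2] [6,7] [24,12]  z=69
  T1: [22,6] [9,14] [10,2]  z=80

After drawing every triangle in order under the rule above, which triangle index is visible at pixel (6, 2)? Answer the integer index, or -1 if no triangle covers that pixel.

T0:
  2·area = 140  (B↔C swapped to make it positive)
  edge (16, 2)→(24, 12): d=(8,10) inclusive
  edge (24, 12)→(6, 7): d=(-18,-5) inclusive
  edge (6, 7)→(16, 2): d=(10,-5) inclusive
    (7,1)@(15, 3): e=[18,117,5] → █
    (8,1)@(17, 3): e=[-2,127,15] → ·
    (5,2)@(11, 5): e=[74,61,5] → █
    (6,2)@(13, 5): e=[54,71,15] → █
    (8,2)@(17, 5): e=[14,91,35] → █
    (9,2)@(19, 5): e=[-6,101,45] → ·
    (3,3)@(7, 7): e=[130,5,5] → █
    (4,3)@(9, 7): e=[110,15,15] → █
    (9,3)@(19, 7): e=[10,65,65] → █
    (10,3)@(21, 7): e=[-10,75,75] → ·
    (3,4)@(7, 9): e=[146,-31,25] → ·
    (4,4)@(9, 9): e=[126,-21,35] → ·
  covered (18 px):
    · · · · · · · · · · · ·
    · · · · · · · █ · · · ·
    · · · · · █ █ █ █ · · ·
    · · · █ █ █ █ █ █ █ · ·
    · · · · · · · █ █ █ █ ·
    · · · · · · · · · · █ █
    · · · · · · · · · · · ·
T1:
  2·area = 148
  edge (22, 6)→(9, 14): d=(-13,8) inclusive
  edge (9, 14)→(10, 2): d=(1,-12) inclusive
  edge (10, 2)→(22, 6): d=(12,4) inclusive
    (3,0)@(7, 1): e=[185,-37,0] → ·  [on edge]
    (5,1)@(11, 3): e=[127,13,8] → █
    (6,1)@(13, 3): e=[111,37,0] → █  [on edge]
    (7,1)@(15, 3): e=[95,61,-8] → ·
    (5,2)@(11, 5): e=[101,15,32] → █
    (7,2)@(15, 5): e=[69,63,16] → █
    (8,2)@(17, 5): e=[53,87,8] → █
    (9,2)@(19, 5): e=[37,111,0] → █  [on edge]
    (10,2)@(21, 5): e=[21,135,-8] → ·
    (5,3)@(11, 7): e=[75,17,56] → █
    (10,3)@(21, 7): e=[-5,137,16] → ·
    (5,4)@(11, 9): e=[49,19,80] → █
  covered (18 px):
    · · · · · · · · · · · ·
    · · · · · █ █ · · · · ·
    · · · · · █ █ █ █ █ · ·
    · · · · · █ █ █ █ █ · ·
    · · · · · █ █ █ █ · · ·
    · · · · · █ █ · · · · ·
    · · · · · · · · · · · ·

Z-buffer (winner per pixel, '.' = empty):
  . . . . . . . . . . . .
  . . . . . 1 1 0 . . . .
  . . . . . 1 1 1 1 1 . .
  . . . 0 0 1 1 1 1 1 . .
  . . . . . 1 1 1 1 0 0 .
  . . . . . 1 1 . . . 0 0
  . . . . . . . . . . . .

Answer: 1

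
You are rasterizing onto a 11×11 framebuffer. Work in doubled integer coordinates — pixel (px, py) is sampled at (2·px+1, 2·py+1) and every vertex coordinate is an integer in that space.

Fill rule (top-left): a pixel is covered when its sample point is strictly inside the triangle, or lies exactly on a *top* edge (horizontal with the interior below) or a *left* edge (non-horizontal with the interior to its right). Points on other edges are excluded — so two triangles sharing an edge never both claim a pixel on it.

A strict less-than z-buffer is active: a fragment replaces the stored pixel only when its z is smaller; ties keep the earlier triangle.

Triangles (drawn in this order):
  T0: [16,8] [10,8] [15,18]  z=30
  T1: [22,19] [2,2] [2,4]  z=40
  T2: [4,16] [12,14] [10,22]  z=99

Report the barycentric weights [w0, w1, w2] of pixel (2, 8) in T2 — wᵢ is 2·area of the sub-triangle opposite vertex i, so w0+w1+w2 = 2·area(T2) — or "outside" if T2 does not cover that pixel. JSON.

T0:
  2·area = 60  (B↔C swapped to make it positive)
  edge (16, 8)→(15, 18): d=(-1,10) right/bottom  bias=-1
  edge (15, 18)→(10, 8): d=(-5,-10) top-left  bias=+0
  edge (10, 8)→(16, 8): d=(6,0) top-left  bias=+0
    (5,4)@(11, 9): e=[49,5,6] → #
    (6,4)@(13, 9): e=[29,25,6] → #
    (7,4)@(15, 9): e=[9,45,6] → #
    (8,4)@(17, 9): e=[-11,65,6] → ·
    (5,5)@(11, 11): e=[47,-5,18] → ·
    (6,5)@(13, 11): e=[27,15,18] → #
    (8,5)@(17, 11): e=[-13,55,18] → ·
    (6,6)@(13, 13): e=[25,5,30] → #
    (8,6)@(17, 13): e=[-15,45,30] → ·
    (6,7)@(13, 15): e=[23,-5,42] → ·
    (7,7)@(15, 15): e=[3,15,42] → #
    (8,7)@(17, 15): e=[-17,35,42] → ·
  covered (9 px):
    · · · · · · · · · · ·
    · · · · · · · · · · ·
    · · · · · · · · · · ·
    · · · · · · · · · · ·
    · · · · · # # # · · ·
    · · · · · · # # · · ·
    · · · · · · # # · · ·
    · · · · · · · # · · ·
    · · · · · · · # · · ·
    · · · · · · · · · · ·
    · · · · · · · · · · ·
T1:
  2·area = 40  (B↔C swapped to make it positive)
  edge (22, 19)→(2, 4): d=(-20,-15) top-left  bias=+0
  edge (2, 4)→(2, 2): d=(0,-2) top-left  bias=+0
  edge (2, 2)→(22, 19): d=(20,17) right/bottom  bias=-1
    (1,1)@(3, 3): e=[35,2,3] → #
    (2,1)@(5, 3): e=[65,6,-31] → ·
    (1,2)@(3, 5): e=[-5,2,43] → ·
    (2,2)@(5, 5): e=[25,6,9] → #
    (3,2)@(7, 5): e=[55,10,-25] → ·
    (2,3)@(5, 7): e=[-15,6,49] → ·
    (3,3)@(7, 7): e=[15,10,15] → #
    (4,3)@(9, 7): e=[45,14,-19] → ·
    (3,4)@(7, 9): e=[-25,10,55] → ·
    (4,4)@(9, 9): e=[5,14,21] → #
    (5,4)@(11, 9): e=[35,18,-13] → ·
    (4,5)@(9, 11): e=[-35,14,61] → ·
  covered (5 px):
    · · · · · · · · · · ·
    · # · · · · · · · · ·
    · · # · · · · · · · ·
    · · · # · · · · · · ·
    · · · · # · · · · · ·
    · · · · · · · · · · ·
    · · · · · · · · · · ·
    · · · · · · · · # · ·
    · · · · · · · · · · ·
    · · · · · · · · · · ·
    · · · · · · · · · · ·
T2:
  2·area = 60
  edge (4, 16)→(12, 14): d=(8,-2) top-left  bias=+0
  edge (12, 14)→(10, 22): d=(-2,8) right/bottom  bias=-1
  edge (10, 22)→(4, 16): d=(-6,-6) top-left  bias=+0
    (0,6)@(1, 13): e=[-30,90,0] → ·  [on edge]
    (1,7)@(3, 15): e=[-10,70,0] → ·  [on edge]
    (4,7)@(9, 15): e=[2,22,36] → #
    (5,7)@(11, 15): e=[6,6,48] → #
    (6,7)@(13, 15): e=[10,-10,60] → ·
    (2,8)@(5, 17): e=[10,50,0] → #  [on edge]
    (3,8)@(7, 17): e=[14,34,12] → #
    (6,8)@(13, 17): e=[26,-14,48] → ·
    (2,9)@(5, 19): e=[26,46,-12] → ·
    (3,9)@(7, 19): e=[30,30,0] → #  [on edge]
    (5,9)@(11, 19): e=[38,-2,24] → ·
    (3,10)@(7, 21): e=[46,26,-12] → ·
    (4,10)@(9, 21): e=[50,10,0] → #  [on edge]
  covered (9 px):
    · · · · · · · · · · ·
    · · · · · · · · · · ·
    · · · · · · · · · · ·
    · · · · · · · · · · ·
    · · · · · · · · · · ·
    · · · · · · · · · · ·
    · · · · · · · · · · ·
    · · · · # # · · · · ·
    · · # # # # · · · · ·
    · · · # # · · · · · ·
    · · · · # · · · · · ·

Final: [50,0,10]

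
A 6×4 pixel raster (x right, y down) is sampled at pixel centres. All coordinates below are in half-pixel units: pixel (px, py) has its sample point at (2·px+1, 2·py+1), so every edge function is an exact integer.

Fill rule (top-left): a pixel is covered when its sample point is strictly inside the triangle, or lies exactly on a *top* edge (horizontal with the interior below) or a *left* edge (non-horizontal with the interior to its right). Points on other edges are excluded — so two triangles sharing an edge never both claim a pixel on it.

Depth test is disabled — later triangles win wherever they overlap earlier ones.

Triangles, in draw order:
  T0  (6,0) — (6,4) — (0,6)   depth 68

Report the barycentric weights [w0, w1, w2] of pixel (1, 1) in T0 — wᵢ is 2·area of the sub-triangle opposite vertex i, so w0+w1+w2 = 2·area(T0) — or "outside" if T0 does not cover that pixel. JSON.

T0:
  2·area = 24
  edge (6, 0)→(6, 4): d=(0,4) right/bottom  bias=-1
  edge (6, 4)→(0, 6): d=(-6,2) right/bottom  bias=-1
  edge (0, 6)→(6, 0): d=(6,-6) top-left  bias=+0
    (2,0)@(5, 1): e=[4,20,0] → #  [on edge]
    (3,0)@(7, 1): e=[-4,16,12] → ·
    (1,1)@(3, 3): e=[12,12,0] → #  [on edge]
    (3,1)@(7, 3): e=[-4,4,24] → ·
    (4,1)@(9, 3): e=[-12,0,36] → ·  [on edge]
    (0,2)@(1, 5): e=[20,4,0] → #  [on edge]
    (1,2)@(3, 5): e=[12,0,12] → ·  [on edge]
    (2,2)@(5, 5): e=[4,-4,24] → ·
    (0,3)@(1, 7): e=[20,-8,12] → ·
  covered (4 px):
    · · # · · ·
    · # # · · ·
    # · · · · ·
    · · · · · ·

Final: [12,0,12]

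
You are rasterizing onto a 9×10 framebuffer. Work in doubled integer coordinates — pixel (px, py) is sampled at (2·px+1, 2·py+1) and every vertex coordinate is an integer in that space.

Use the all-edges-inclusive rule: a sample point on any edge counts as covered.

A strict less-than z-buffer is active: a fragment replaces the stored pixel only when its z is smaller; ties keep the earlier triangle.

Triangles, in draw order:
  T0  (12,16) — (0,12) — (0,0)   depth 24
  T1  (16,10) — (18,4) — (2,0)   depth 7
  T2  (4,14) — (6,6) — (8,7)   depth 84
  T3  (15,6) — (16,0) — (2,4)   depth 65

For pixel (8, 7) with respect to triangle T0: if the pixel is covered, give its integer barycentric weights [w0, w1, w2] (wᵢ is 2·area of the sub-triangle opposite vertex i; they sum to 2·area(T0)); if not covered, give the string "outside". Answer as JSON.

T0:
  2·area = 144
  edge (12, 16)→(0, 12): d=(-12,-4) inclusive
  edge (0, 12)→(0, 0): d=(0,-12) inclusive
  edge (0, 0)→(12, 16): d=(12,16) inclusive
    (0,1)@(1, 3): e=[112,12,20] → #
    (1,1)@(3, 3): e=[120,36,-12] → ·
    (0,2)@(1, 5): e=[88,12,44] → #
    (1,2)@(3, 5): e=[96,36,12] → #
    (2,2)@(5, 5): e=[104,60,-20] → ·
    (0,3)@(1, 7): e=[64,12,68] → #
    (2,3)@(5, 7): e=[80,60,4] → #
    (3,3)@(7, 7): e=[88,84,-28] → ·
    (0,4)@(1, 9): e=[40,12,92] → #
    (3,4)@(7, 9): e=[64,84,-4] → ·
    (0,5)@(1, 11): e=[16,12,116] → #
    (3,5)@(7, 11): e=[40,84,20] → #
    (1,6)@(3, 13): e=[0,36,108] → #  [on edge]
    (4,7)@(9, 15): e=[0,108,36] → #  [on edge]
    (7,8)@(15, 17): e=[0,180,-36] → ·  [on edge]
  covered (19 px):
    · · · · · · · · ·
    # · · · · · · · ·
    # # · · · · · · ·
    # # # · · · · · ·
    # # # · · · · · ·
    # # # # · · · · ·
    · # # # # · · · ·
    · · · · # # · · ·
    · · · · · · · · ·
    · · · · · · · · ·
T1:
  2·area = 104  (B↔C swapped to make it positive)
  edge (16, 10)→(2, 0): d=(-14,-10) inclusive
  edge (2, 0)→(18, 4): d=(16,4) inclusive
  edge (18, 4)→(16, 10): d=(-2,6) inclusive
    (2,0)@(5, 1): e=[16,4,84] → #
    (3,0)@(7, 1): e=[36,-4,72] → ·
    (2,1)@(5, 3): e=[-12,36,80] → ·
    (3,1)@(7, 3): e=[8,28,68] → #
    (4,1)@(9, 3): e=[28,20,56] → #
    (5,1)@(11, 3): e=[48,12,44] → #
    (6,1)@(13, 3): e=[68,4,32] → #
    (7,1)@(15, 3): e=[88,-4,20] → ·
    (3,2)@(7, 5): e=[-20,60,64] → ·
    (4,2)@(9, 5): e=[0,52,52] → #  [on edge]
    (7,2)@(15, 5): e=[60,28,16] → #
    (8,2)@(17, 5): e=[80,20,4] → #
    (8,3)@(17, 7): e=[52,52,0] → #  [on edge]
    (7,6)@(15, 13): e=[-52,156,0] → ·  [on edge]
    (6,9)@(13, 19): e=[-156,260,0] → ·  [on edge]
  covered (14 px):
    · · # · · · · · ·
    · · · # # # # · ·
    · · · · # # # # #
    · · · · · · # # #
    · · · · · · · # ·
    · · · · · · · · ·
    · · · · · · · · ·
    · · · · · · · · ·
    · · · · · · · · ·
    · · · · · · · · ·
T2:
  2·area = 18
  edge (4, 14)→(6, 6): d=(2,-8) inclusive
  edge (6, 6)→(8, 7): d=(2,1) inclusive
  edge (8, 7)→(4, 14): d=(-4,7) inclusive
    (3,3)@(7, 7): e=[10,1,7] → #
    (4,3)@(9, 7): e=[26,-1,-7] → ·
    (3,4)@(7, 9): e=[14,5,-1] → ·
    (2,5)@(5, 11): e=[2,11,5] → #
    (3,5)@(7, 11): e=[18,9,-9] → ·
    (2,6)@(5, 13): e=[6,15,-3] → ·
  covered (2 px):
    · · · · · · · · ·
    · · · · · · · · ·
    · · · · · · · · ·
    · · · # · · · · ·
    · · · · · · · · ·
    · · # · · · · · ·
    · · · · · · · · ·
    · · · · · · · · ·
    · · · · · · · · ·
    · · · · · · · · ·
T3:
  2·area = 80  (B↔C swapped to make it positive)
  edge (15, 6)→(2, 4): d=(-13,-2) inclusive
  edge (2, 4)→(16, 0): d=(14,-4) inclusive
  edge (16, 0)→(15, 6): d=(-1,6) inclusive
    (6,0)@(13, 1): e=[61,2,17] → #
    (7,0)@(15, 1): e=[65,10,5] → #
    (8,0)@(17, 1): e=[69,18,-7] → ·
    (3,1)@(7, 3): e=[23,6,51] → #
    (4,1)@(9, 3): e=[27,14,39] → #
    (5,1)@(11, 3): e=[31,22,27] → #
    (8,1)@(17, 3): e=[43,46,-9] → ·
    (3,2)@(7, 5): e=[-3,34,49] → ·
    (4,2)@(9, 5): e=[1,42,37] → #
    (8,2)@(17, 5): e=[17,74,-11] → ·
    (4,3)@(9, 7): e=[-25,70,35] → ·
    (5,3)@(11, 7): e=[-21,78,23] → ·
  covered (11 px):
    · · · · · · # # ·
    · · · # # # # # ·
    · · · · # # # # ·
    · · · · · · · · ·
    · · · · · · · · ·
    · · · · · · · · ·
    · · · · · · · · ·
    · · · · · · · · ·
    · · · · · · · · ·
    · · · · · · · · ·

Result: "outside"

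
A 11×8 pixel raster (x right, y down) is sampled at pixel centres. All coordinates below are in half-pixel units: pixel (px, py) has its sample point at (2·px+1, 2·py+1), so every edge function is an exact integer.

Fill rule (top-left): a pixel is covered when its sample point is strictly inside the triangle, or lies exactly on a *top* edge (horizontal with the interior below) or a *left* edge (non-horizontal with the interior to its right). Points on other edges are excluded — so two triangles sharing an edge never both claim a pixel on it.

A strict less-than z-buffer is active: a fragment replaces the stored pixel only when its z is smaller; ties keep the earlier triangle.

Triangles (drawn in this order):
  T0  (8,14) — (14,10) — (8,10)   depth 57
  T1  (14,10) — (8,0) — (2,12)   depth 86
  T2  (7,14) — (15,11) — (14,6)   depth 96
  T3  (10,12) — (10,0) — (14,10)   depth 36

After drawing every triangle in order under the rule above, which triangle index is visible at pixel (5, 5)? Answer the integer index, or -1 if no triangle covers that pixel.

T0:
  2·area = 24  (B↔C swapped to make it positive)
  edge (8, 14)→(8, 10): d=(0,-4) top-left  bias=+0
  edge (8, 10)→(14, 10): d=(6,0) top-left  bias=+0
  edge (14, 10)→(8, 14): d=(-6,4) right/bottom  bias=-1
    (4,5)@(9, 11): e=[4,6,14] → X
    (5,5)@(11, 11): e=[12,6,6] → X
    (6,5)@(13, 11): e=[20,6,-2] → .
    (4,6)@(9, 13): e=[4,18,2] → X
    (5,6)@(11, 13): e=[12,18,-6] → .
    (4,7)@(9, 15): e=[4,30,-10] → .
  covered (3 px):
    . . . . . . . . . . .
    . . . . . . . . . . .
    . . . . . . . . . . .
    . . . . . . . . . . .
    . . . . . . . . . . .
    . . . . X X . . . . .
    . . . . X . . . . . .
    . . . . . . . . . . .
T1:
  2·area = 132  (B↔C swapped to make it positive)
  edge (14, 10)→(2, 12): d=(-12,2) right/bottom  bias=-1
  edge (2, 12)→(8, 0): d=(6,-12) top-left  bias=+0
  edge (8, 0)→(14, 10): d=(6,10) right/bottom  bias=-1
    (3,1)@(7, 3): e=[98,6,28] → X
    (4,1)@(9, 3): e=[94,30,8] → X
    (5,1)@(11, 3): e=[90,54,-12] → .
    (3,2)@(7, 5): e=[74,18,40] → X
    (5,2)@(11, 5): e=[66,66,0] → .  [on edge]
    (2,3)@(5, 7): e=[54,6,72] → X
    (5,3)@(11, 7): e=[42,78,12] → X
    (6,3)@(13, 7): e=[38,102,-8] → .
    (2,4)@(5, 9): e=[30,18,84] → X
    (6,4)@(13, 9): e=[14,114,4] → X
    (7,4)@(15, 9): e=[10,138,-16] → .
    (1,5)@(3, 11): e=[10,6,116] → X
    (8,7)@(17, 15): e=[-66,198,0] → .  [on edge]
  covered (16 px):
    . . . . . . . . . . .
    . . . X X . . . . . .
    . . . X X . . . . . .
    . . X X X X . . . . .
    . . X X X X X . . . .
    . X X X . . . . . . .
    . . . . . . . . . . .
    . . . . . . . . . . .
T2:
  2·area = 43  (B↔C swapped to make it positive)
  edge (7, 14)→(14, 6): d=(7,-8) top-left  bias=+0
  edge (14, 6)→(15, 11): d=(1,5) right/bottom  bias=-1
  edge (15, 11)→(7, 14): d=(-8,3) right/bottom  bias=-1
    (6,0)@(13, 1): e=[-43,0,86] → .  [on edge]
    (6,4)@(13, 9): e=[13,8,22] → X
    (7,4)@(15, 9): e=[29,-2,16] → .
    (5,5)@(11, 11): e=[11,20,12] → X
    (7,5)@(15, 11): e=[43,0,0] → .  [on edge]
    (4,6)@(9, 13): e=[9,32,2] → X
    (5,6)@(11, 13): e=[25,22,-4] → .
    (6,6)@(13, 13): e=[41,12,-10] → .
    (4,7)@(9, 15): e=[23,34,-14] → .
  covered (4 px):
    . . . . . . . . . . .
    . . . . . . . . . . .
    . . . . . . . . . . .
    . . . . . . . . . . .
    . . . . . . X . . . .
    . . . . . X X . . . .
    . . . . X . . . . . .
    . . . . . . . . . . .
T3:
  2·area = 48
  edge (10, 12)→(10, 0): d=(0,-12) top-left  bias=+0
  edge (10, 0)→(14, 10): d=(4,10) right/bottom  bias=-1
  edge (14, 10)→(10, 12): d=(-4,2) right/bottom  bias=-1
    (5,1)@(11, 3): e=[12,2,34] → X
    (6,1)@(13, 3): e=[36,-18,30] → .
    (5,2)@(11, 5): e=[12,10,26] → X
    (6,2)@(13, 5): e=[36,-10,22] → .
    (5,3)@(11, 7): e=[12,18,18] → X
    (6,3)@(13, 7): e=[36,-2,14] → .
    (5,4)@(11, 9): e=[12,26,10] → X
    (6,4)@(13, 9): e=[36,6,6] → X
    (7,4)@(15, 9): e=[60,-14,2] → .
    (5,5)@(11, 11): e=[12,34,2] → X
    (6,5)@(13, 11): e=[36,14,-2] → .
    (5,6)@(11, 13): e=[12,42,-6] → .
  covered (6 px):
    . . . . . . . . . . .
    . . . . . X . . . . .
    . . . . . X . . . . .
    . . . . . X . . . . .
    . . . . . X X . . . .
    . . . . . X . . . . .
    . . . . . . . . . . .
    . . . . . . . . . . .

Z-buffer (winner per pixel, '.' = empty):
  . . . . . . . . . . .
  . . . 1 1 3 . . . . .
  . . . 1 1 3 . . . . .
  . . 1 1 1 3 . . . . .
  . . 1 1 1 3 3 . . . .
  . 1 1 1 0 3 2 . . . .
  . . . . 0 . . . . . .
  . . . . . . . . . . .

Final: 3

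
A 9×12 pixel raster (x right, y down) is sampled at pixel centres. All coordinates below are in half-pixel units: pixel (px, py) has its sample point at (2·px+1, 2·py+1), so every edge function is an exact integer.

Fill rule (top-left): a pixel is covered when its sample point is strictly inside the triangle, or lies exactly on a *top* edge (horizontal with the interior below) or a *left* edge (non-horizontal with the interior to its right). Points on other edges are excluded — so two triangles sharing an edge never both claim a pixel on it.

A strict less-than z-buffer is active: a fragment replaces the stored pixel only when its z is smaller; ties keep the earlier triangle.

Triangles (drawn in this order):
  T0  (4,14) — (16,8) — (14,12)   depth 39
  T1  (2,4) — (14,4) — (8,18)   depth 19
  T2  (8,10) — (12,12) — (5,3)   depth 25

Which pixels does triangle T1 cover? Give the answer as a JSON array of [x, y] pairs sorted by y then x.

T0:
  2·area = 36
  edge (4, 14)→(16, 8): d=(12,-6) top-left  bias=+0
  edge (16, 8)→(14, 12): d=(-2,4) right/bottom  bias=-1
  edge (14, 12)→(4, 14): d=(-10,2) right/bottom  bias=-1
    (7,4)@(15, 9): e=[6,2,28] → X
    (8,4)@(17, 9): e=[18,-6,24] → .
    (5,5)@(11, 11): e=[6,14,16] → X
    (6,5)@(13, 11): e=[18,6,12] → X
    (7,5)@(15, 11): e=[30,-2,8] → .
    (3,6)@(7, 13): e=[6,26,4] → X
    (4,6)@(9, 13): e=[18,18,0] → .  [on edge]
    (5,6)@(11, 13): e=[30,10,-4] → .
    (6,6)@(13, 13): e=[42,2,-8] → .
    (3,7)@(7, 15): e=[30,22,-16] → .
  covered (4 px):
    . . . . . . . . .
    . . . . . . . . .
    . . . . . . . . .
    . . . . . . . . .
    . . . . . . . X .
    . . . . . X X . .
    . . . X . . . . .
    . . . . . . . . .
    . . . . . . . . .
    . . . . . . . . .
    . . . . . . . . .
    . . . . . . . . .
T1:
  2·area = 168
  edge (2, 4)→(14, 4): d=(12,0) top-left  bias=+0
  edge (14, 4)→(8, 18): d=(-6,14) right/bottom  bias=-1
  edge (8, 18)→(2, 4): d=(-6,-14) top-left  bias=+0
    (1,2)@(3, 5): e=[12,148,8] → X
    (2,2)@(5, 5): e=[12,120,36] → X
    (3,2)@(7, 5): e=[12,92,64] → X
    (4,2)@(9, 5): e=[12,64,92] → X
    (5,2)@(11, 5): e=[12,36,120] → X
    (6,2)@(13, 5): e=[12,8,148] → X
    (7,2)@(15, 5): e=[12,-20,176] → .
    (1,3)@(3, 7): e=[36,136,-4] → .
    (2,3)@(5, 7): e=[36,108,24] → X
    (6,3)@(13, 7): e=[36,-4,136] → .
    (2,4)@(5, 9): e=[60,96,12] → X
    (6,4)@(13, 9): e=[60,-16,124] → .
    (2,5)@(5, 11): e=[84,84,0] → X  [on edge]
    (5,5)@(11, 11): e=[84,0,84] → .  [on edge]
  covered (21 px):
    . . . . . . . . .
    . . . . . . . . .
    . X X X X X X . .
    . . X X X X . . .
    . . X X X X . . .
    . . X X X . . . .
    . . . X X . . . .
    . . . X X . . . .
    . . . . . . . . .
    . . . . . . . . .
    . . . . . . . . .
    . . . . . . . . .
T2:
  2·area = 22  (B↔C swapped to make it positive)
  edge (8, 10)→(5, 3): d=(-3,-7) top-left  bias=+0
  edge (5, 3)→(12, 12): d=(7,9) right/bottom  bias=-1
  edge (12, 12)→(8, 10): d=(-4,-2) top-left  bias=+0
    (2,1)@(5, 3): e=[0,0,22] → .  [on edge]
    (3,3)@(7, 7): e=[2,10,10] → X
    (4,3)@(9, 7): e=[16,-8,14] → .
    (3,4)@(7, 9): e=[-4,24,2] → .
    (4,4)@(9, 9): e=[10,6,6] → X
    (5,4)@(11, 9): e=[24,-12,10] → .
    (4,5)@(9, 11): e=[4,20,-2] → .
    (5,5)@(11, 11): e=[18,2,2] → X
    (6,5)@(13, 11): e=[32,-16,6] → .
    (5,6)@(11, 13): e=[12,16,-6] → .
    (5,8)@(11, 17): e=[0,44,-22] → .  [on edge]
  covered (3 px):
    . . . . . . . . .
    . . . . . . . . .
    . . . . . . . . .
    . . . X . . . . .
    . . . . X . . . .
    . . . . . X . . .
    . . . . . . . . .
    . . . . . . . . .
    . . . . . . . . .
    . . . . . . . . .
    . . . . . . . . .
    . . . . . . . . .

Result: [[1,2],[2,2],[3,2],[4,2],[5,2],[6,2],[2,3],[3,3],[4,3],[5,3],[2,4],[3,4],[4,4],[5,4],[2,5],[3,5],[4,5],[3,6],[4,6],[3,7],[4,7]]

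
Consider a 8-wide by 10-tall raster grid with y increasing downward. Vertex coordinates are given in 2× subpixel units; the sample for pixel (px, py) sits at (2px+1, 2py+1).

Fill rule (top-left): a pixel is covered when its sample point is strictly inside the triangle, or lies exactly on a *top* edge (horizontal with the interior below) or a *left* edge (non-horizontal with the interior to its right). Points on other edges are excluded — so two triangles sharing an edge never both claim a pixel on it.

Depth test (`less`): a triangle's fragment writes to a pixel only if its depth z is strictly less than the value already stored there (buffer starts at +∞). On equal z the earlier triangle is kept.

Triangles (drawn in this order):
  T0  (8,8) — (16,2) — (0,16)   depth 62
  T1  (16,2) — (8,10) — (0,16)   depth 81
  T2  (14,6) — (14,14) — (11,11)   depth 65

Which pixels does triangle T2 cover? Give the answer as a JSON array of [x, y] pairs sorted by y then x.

T0:
  2·area = 16
  edge (8, 8)→(16, 2): d=(8,-6) top-left  bias=+0
  edge (16, 2)→(0, 16): d=(-16,14) right/bottom  bias=-1
  edge (0, 16)→(8, 8): d=(8,-8) top-left  bias=+0
    (7,0)@(15, 1): e=[-14,30,0] → ·  [on edge]
    (6,1)@(13, 3): e=[-10,26,0] → ·  [on edge]
    (5,2)@(11, 5): e=[-6,22,0] → ·  [on edge]
    (4,3)@(9, 7): e=[-2,18,0] → ·  [on edge]
    (3,4)@(7, 9): e=[2,14,0] → #  [on edge]
    (4,4)@(9, 9): e=[14,-14,16] → ·
    (2,5)@(5, 11): e=[6,10,0] → #  [on edge]
    (3,5)@(7, 11): e=[18,-18,16] → ·
    (1,6)@(3, 13): e=[10,6,0] → #  [on edge]
    (2,6)@(5, 13): e=[22,-22,16] → ·
    (0,7)@(1, 15): e=[14,2,0] → #  [on edge]
    (1,7)@(3, 15): e=[26,-26,16] → ·
  covered (4 px):
    · · · · · · · ·
    · · · · · · · ·
    · · · · · · · ·
    · · · · · · · ·
    · · · # · · · ·
    · · # · · · · ·
    · # · · · · · ·
    # · · · · · · ·
    · · · · · · · ·
    · · · · · · · ·
T1:
  2·area = 16
  edge (16, 2)→(8, 10): d=(-8,8) right/bottom  bias=-1
  edge (8, 10)→(0, 16): d=(-8,6) right/bottom  bias=-1
  edge (0, 16)→(16, 2): d=(16,-14) top-left  bias=+0
    (7,1)@(15, 3): e=[0,14,2] → ·  [on edge]
    (6,2)@(13, 5): e=[0,10,6] → ·  [on edge]
    (5,3)@(11, 7): e=[0,6,10] → ·  [on edge]
    (4,4)@(9, 9): e=[0,2,14] → ·  [on edge]
    (3,5)@(7, 11): e=[0,-2,18] → ·  [on edge]
    (2,6)@(5, 13): e=[0,-6,22] → ·  [on edge]
    (1,7)@(3, 15): e=[0,-10,26] → ·  [on edge]
    (0,8)@(1, 17): e=[0,-14,30] → ·  [on edge]
  covered (0 px):
    · · · · · · · ·
    · · · · · · · ·
    · · · · · · · ·
    · · · · · · · ·
    · · · · · · · ·
    · · · · · · · ·
    · · · · · · · ·
    · · · · · · · ·
    · · · · · · · ·
    · · · · · · · ·
T2:
  2·area = 24
  edge (14, 6)→(14, 14): d=(0,8) right/bottom  bias=-1
  edge (14, 14)→(11, 11): d=(-3,-3) top-left  bias=+0
  edge (11, 11)→(14, 6): d=(3,-5) top-left  bias=+0
    (0,0)@(1, 1): e=[104,0,-80] → ·  [on edge]
    (1,1)@(3, 3): e=[88,0,-64] → ·  [on edge]
    (2,2)@(5, 5): e=[72,0,-48] → ·  [on edge]
    (3,3)@(7, 7): e=[56,0,-32] → ·  [on edge]
    (4,4)@(9, 9): e=[40,0,-16] → ·  [on edge]
    (6,4)@(13, 9): e=[8,12,4] → #
    (7,4)@(15, 9): e=[-8,18,14] → ·
    (5,5)@(11, 11): e=[24,0,0] → #  [on edge]
    (7,5)@(15, 11): e=[-8,12,20] → ·
    (5,6)@(11, 13): e=[24,-6,6] → ·
    (6,6)@(13, 13): e=[8,0,16] → #  [on edge]
    (7,6)@(15, 13): e=[-8,6,26] → ·
    (7,7)@(15, 15): e=[-8,0,32] → ·  [on edge]
  covered (4 px):
    · · · · · · · ·
    · · · · · · · ·
    · · · · · · · ·
    · · · · · · · ·
    · · · · · · # ·
    · · · · · # # ·
    · · · · · · # ·
    · · · · · · · ·
    · · · · · · · ·
    · · · · · · · ·

Answer: [[6,4],[5,5],[6,5],[6,6]]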